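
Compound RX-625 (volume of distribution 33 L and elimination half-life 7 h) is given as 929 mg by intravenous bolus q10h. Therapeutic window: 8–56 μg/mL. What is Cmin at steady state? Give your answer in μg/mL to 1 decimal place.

16.6 μg/mL

Over one 10-h interval, 10/7 ≈ 1.4286 half-lives elapse, leaving f ≈ 0.3715 of each dose.
At steady state, accumulation factor R = 1/(1 − e^(−kτ)) ≈ 1.5911.
Single-dose peak C₀ = D/Vd = 929/33 ≈ 28.152 μg/mL.
Cmax,ss = C₀/(1 − f) ≈ 28.152/0.6285 ≈ 44.792 μg/mL.
Steady-state trough Cmin,ss = Cmax,ss·f ≈ 44.792 × 0.3715 ≈ 16.640 μg/mL.
Trough 16.6 μg/mL vs MEC 8 μg/mL: adequate.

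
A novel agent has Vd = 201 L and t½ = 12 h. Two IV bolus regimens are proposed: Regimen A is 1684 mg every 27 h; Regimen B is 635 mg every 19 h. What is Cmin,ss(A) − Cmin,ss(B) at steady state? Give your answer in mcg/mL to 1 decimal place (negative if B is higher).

Regimen A: f = (1/2)^(27/12) ≈ 0.2102; Cmin,ss = (1684/201)·f/(1−f) ≈ 2.230 mcg/mL.
Regimen B: f = (1/2)^(19/12) ≈ 0.3337; Cmin,ss = (635/201)·f/(1−f) ≈ 1.582 mcg/mL.
Difference ≈ 2.230 − 1.582 ≈ 0.648 mcg/mL.

0.6 mcg/mL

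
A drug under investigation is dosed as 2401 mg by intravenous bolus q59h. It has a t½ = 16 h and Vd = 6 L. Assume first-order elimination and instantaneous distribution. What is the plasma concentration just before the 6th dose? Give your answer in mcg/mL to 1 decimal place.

33.7 mcg/mL

f = (1/2)^(τ/t½) = (1/2)^(59/16) ≈ 0.0776.
C₀ = D/Vd = 2401/6 ≈ 400.167 mcg/mL.
Before the 6th dose, 5 doses have been given. Superposition: Cmin = C₀·(f + f² + … + f^5).
≈ 400.167 × (0.0776 + 0.0060 + 0.0005 + 0.0000 + 0.0000) ≈ 400.167 × 0.0841 ≈ 33.654 mcg/mL.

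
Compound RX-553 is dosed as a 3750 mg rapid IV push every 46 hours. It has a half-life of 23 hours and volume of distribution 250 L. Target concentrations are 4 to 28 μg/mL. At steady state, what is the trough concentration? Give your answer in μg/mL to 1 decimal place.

τ = 46 h = 2 half-lives, so f = (1/2)^2 = 0.25.
At steady state, R = 1/(1 − 0.25) = 4/3.
Single-dose peak C₀ = D/Vd = 3750/250 = 15 μg/mL.
Steady-state peak Cmax,ss = C₀·R = 15 × 4/3 ≈ 20.000 μg/mL.
Steady-state trough Cmin,ss = Cmax,ss·f ≈ 20.000 × 0.25 ≈ 5.000 μg/mL.
Trough 5.0 μg/mL vs MEC 4 μg/mL: adequate.

5.0 μg/mL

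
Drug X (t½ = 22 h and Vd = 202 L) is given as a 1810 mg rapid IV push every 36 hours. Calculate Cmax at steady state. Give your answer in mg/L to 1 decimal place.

13.2 mg/L

Over one 36-h interval, 36/22 ≈ 1.6364 half-lives elapse, leaving f ≈ 0.3217 of each dose.
Accumulation ratio R = 1/(1 − f) ≈ 1/0.6783 ≈ 1.4743.
Each bolus raises the concentration by D/Vd = 1810/202 ≈ 8.960 mg/L.
Cmax,ss = C₀/(1 − f) ≈ 8.960/0.6783 ≈ 13.209 mg/L.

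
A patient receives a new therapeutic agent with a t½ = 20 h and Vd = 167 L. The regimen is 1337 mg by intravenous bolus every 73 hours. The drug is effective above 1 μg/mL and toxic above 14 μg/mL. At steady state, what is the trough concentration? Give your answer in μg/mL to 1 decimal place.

0.7 μg/mL

k = ln2/t½ = ln2/20 ≈ 0.034657 h⁻¹; fraction remaining f = e^(−kτ) = e^(−0.034657×73) ≈ 0.0797.
Single-dose peak C₀ = D/Vd = 1337/167 ≈ 8.006 μg/mL.
Steady-state trough Cmin,ss = C₀·f/(1−f) ≈ 8.006 × 0.0797/0.9203 ≈ 0.693 μg/mL.
Trough 0.7 μg/mL vs MEC 1 μg/mL: subtherapeutic.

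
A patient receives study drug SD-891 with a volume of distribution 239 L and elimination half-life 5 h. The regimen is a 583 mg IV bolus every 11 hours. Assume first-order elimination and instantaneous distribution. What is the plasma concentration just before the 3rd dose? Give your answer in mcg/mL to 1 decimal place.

0.6 mcg/mL

f = (1/2)^(τ/t½) = (1/2)^(11/5) ≈ 0.2176.
C₀ = D/Vd = 583/239 ≈ 2.439 mcg/mL.
Before the 3rd dose, 2 doses have been given. Superposition: Cmin = C₀·(f + f²).
≈ 2.439 × (0.2176 + 0.0473) ≈ 2.439 × 0.2649 ≈ 0.646 mcg/mL.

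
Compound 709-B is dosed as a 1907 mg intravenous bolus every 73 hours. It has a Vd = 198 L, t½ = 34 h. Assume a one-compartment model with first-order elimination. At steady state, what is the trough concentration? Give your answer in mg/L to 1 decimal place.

2.8 mg/L

τ/t½ = 73/34 ≈ 2.1471, so fraction remaining f = (1/2)^(73/34) ≈ 0.2258.
Each bolus raises the concentration by D/Vd = 1907/198 ≈ 9.631 mg/L.
Steady-state trough Cmin,ss = C₀·f/(1−f) ≈ 9.631 × 0.2258/0.7742 ≈ 2.809 mg/L.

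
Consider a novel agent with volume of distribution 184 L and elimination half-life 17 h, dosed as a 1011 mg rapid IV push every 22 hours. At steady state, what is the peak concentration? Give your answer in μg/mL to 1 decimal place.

9.3 μg/mL

k = ln2/t½ = ln2/17 ≈ 0.040773 h⁻¹; fraction remaining f = e^(−kτ) = e^(−0.040773×22) ≈ 0.4078.
At steady state, accumulation factor R = 1/(1 − e^(−kτ)) ≈ 1.6886.
Single-dose peak C₀ = D/Vd = 1011/184 ≈ 5.495 μg/mL.
Cmax,ss = C₀/(1 − f) ≈ 5.495/0.5922 ≈ 9.279 μg/mL.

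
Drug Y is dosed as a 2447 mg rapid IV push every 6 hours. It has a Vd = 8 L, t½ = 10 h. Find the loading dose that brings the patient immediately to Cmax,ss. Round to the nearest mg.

7192 mg

f = (1/2)^(6/10) ≈ 0.659754; accumulation ratio R = 1/(1−f) ≈ 2.93905.
Loading dose to hit Cmax,ss on first dose: D_load = D_maint·R ≈ 2447 × 2.93905 ≈ 7191.86 mg.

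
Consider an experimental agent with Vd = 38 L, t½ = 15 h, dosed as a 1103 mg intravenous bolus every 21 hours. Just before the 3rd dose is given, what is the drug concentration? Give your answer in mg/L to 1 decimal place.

f = (1/2)^(τ/t½) = (1/2)^(21/15) ≈ 0.3789.
C₀ = D/Vd = 1103/38 ≈ 29.026 mg/L.
Before the 3rd dose, 2 doses have been given. Superposition: Cmin = C₀·(f + f²).
≈ 29.026 × (0.3789 + 0.1436) ≈ 29.026 × 0.5225 ≈ 15.166 mg/L.

15.2 mg/L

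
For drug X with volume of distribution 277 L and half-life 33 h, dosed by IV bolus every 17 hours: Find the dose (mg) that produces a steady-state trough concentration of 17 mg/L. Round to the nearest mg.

τ/t½ = 17/33 ≈ 0.51515, so f = (1/2)^(17/33) ≈ 0.699719.
Cmin,ss = (D/Vd)·f/(1−f), so D = Cmin,ss·Vd·(1−f)/f.
D = 17 × 277 × (1−f)/f ≈ 17 × 277 × 0.42915 ≈ 2020.87 mg.

2021 mg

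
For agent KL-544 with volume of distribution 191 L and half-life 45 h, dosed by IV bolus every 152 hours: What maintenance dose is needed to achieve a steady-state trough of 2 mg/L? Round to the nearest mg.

3589 mg

τ/t½ = 152/45 ≈ 3.3778, so f = (1/2)^(152/45) ≈ 0.096203.
Cmin,ss = (D/Vd)·f/(1−f), so D = Cmin,ss·Vd·(1−f)/f.
D = 2 × 191 × (1−f)/f ≈ 2 × 191 × 9.39469 ≈ 3588.77 mg.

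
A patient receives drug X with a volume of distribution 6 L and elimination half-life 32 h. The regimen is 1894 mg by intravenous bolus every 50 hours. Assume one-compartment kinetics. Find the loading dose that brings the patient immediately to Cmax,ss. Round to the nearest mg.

2863 mg

f = (1/2)^(50/32) ≈ 0.338564; accumulation ratio R = 1/(1−f) ≈ 1.51186.
Loading dose to hit Cmax,ss on first dose: D_load = D_maint·R ≈ 1894 × 1.51186 ≈ 2863.46 mg.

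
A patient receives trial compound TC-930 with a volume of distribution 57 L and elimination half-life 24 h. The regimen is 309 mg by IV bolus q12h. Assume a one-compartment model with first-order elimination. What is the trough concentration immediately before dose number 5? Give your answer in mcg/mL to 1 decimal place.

f = (1/2)^(τ/t½) = (1/2)^(12/24) ≈ 0.7071.
C₀ = D/Vd = 309/57 ≈ 5.421 mcg/mL.
Before the 5th dose, 4 doses have been given. Superposition: Cmin = C₀·(f + f² + … + f^4).
≈ 5.421 × (0.7071 + 0.5000 + 0.3535 + 0.2500) ≈ 5.421 × 1.8106 ≈ 9.815 mcg/mL.

9.8 mcg/mL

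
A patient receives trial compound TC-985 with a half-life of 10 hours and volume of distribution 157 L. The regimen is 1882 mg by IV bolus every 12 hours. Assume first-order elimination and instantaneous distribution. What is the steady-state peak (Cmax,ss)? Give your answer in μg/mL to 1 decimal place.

21.2 μg/mL

k = ln2/t½ = ln2/10 ≈ 0.069315 h⁻¹; fraction remaining f = e^(−kτ) = e^(−0.069315×12) ≈ 0.4353.
Accumulation ratio R = 1/(1 − f) ≈ 1/0.5647 ≈ 1.7709.
Single-dose peak C₀ = D/Vd = 1882/157 ≈ 11.987 μg/mL.
Steady-state peak Cmax,ss = C₀·R ≈ 11.987 × 1.7709 ≈ 21.228 μg/mL.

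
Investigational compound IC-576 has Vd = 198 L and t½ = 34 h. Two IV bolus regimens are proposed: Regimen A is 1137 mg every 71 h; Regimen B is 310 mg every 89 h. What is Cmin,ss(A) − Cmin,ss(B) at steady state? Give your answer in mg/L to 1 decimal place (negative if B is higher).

Regimen A: f = (1/2)^(71/34) ≈ 0.2352; Cmin,ss = (1137/198)·f/(1−f) ≈ 1.766 mg/L.
Regimen B: f = (1/2)^(89/34) ≈ 0.1629; Cmin,ss = (310/198)·f/(1−f) ≈ 0.305 mg/L.
Difference ≈ 1.766 − 0.305 ≈ 1.461 mg/L.

1.5 mg/L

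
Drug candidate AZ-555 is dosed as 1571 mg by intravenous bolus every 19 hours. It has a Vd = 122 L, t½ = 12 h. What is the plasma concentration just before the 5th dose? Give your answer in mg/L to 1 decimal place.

f = (1/2)^(τ/t½) = (1/2)^(19/12) ≈ 0.3337.
C₀ = D/Vd = 1571/122 ≈ 12.877 mg/L.
Before the 5th dose, 4 doses have been given. Superposition: Cmin = C₀·(f + f² + … + f^4).
≈ 12.877 × (0.3337 + 0.1114 + 0.0372 + 0.0124) ≈ 12.877 × 0.4947 ≈ 6.370 mg/L.

6.4 mg/L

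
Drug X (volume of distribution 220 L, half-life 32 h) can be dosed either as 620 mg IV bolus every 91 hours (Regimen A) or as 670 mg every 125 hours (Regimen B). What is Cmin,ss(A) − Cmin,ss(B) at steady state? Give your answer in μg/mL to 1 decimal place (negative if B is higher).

Regimen A: f = (1/2)^(91/32) ≈ 0.1393; Cmin,ss = (620/220)·f/(1−f) ≈ 0.456 μg/mL.
Regimen B: f = (1/2)^(125/32) ≈ 0.0667; Cmin,ss = (670/220)·f/(1−f) ≈ 0.218 μg/mL.
Difference ≈ 0.456 − 0.218 ≈ 0.238 μg/mL.

0.2 μg/mL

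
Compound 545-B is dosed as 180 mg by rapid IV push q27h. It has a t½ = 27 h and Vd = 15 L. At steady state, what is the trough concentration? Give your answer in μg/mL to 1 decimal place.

12.0 μg/mL

The dosing interval is 1 half-life, so f = 2^(−1) = 0.5.
At steady state, R = 1/(1 − 0.5) = 2/1.
Single-dose peak C₀ = D/Vd = 180/15 = 12 μg/mL.
Steady-state peak Cmax,ss = C₀·R = 12 × 2/1 ≈ 24.000 μg/mL.
Steady-state trough Cmin,ss = Cmax,ss·f ≈ 24.000 × 0.5 ≈ 12.000 μg/mL.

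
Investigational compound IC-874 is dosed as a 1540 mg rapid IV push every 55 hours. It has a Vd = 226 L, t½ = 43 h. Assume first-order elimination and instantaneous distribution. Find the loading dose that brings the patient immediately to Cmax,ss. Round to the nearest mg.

2619 mg

f = (1/2)^(55/43) ≈ 0.412061; accumulation ratio R = 1/(1−f) ≈ 1.70086.
Loading dose to hit Cmax,ss on first dose: D_load = D_maint·R ≈ 1540 × 1.70086 ≈ 2619.32 mg.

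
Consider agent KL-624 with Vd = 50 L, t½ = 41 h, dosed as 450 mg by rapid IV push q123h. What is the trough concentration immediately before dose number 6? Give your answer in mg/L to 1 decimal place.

1.3 mg/L

f = (1/2)^(τ/t½) = (1/2)^(123/41) ≈ 0.1250.
C₀ = D/Vd = 450/50 ≈ 9.000 mg/L.
Before the 6th dose, 5 doses have been given. Superposition: Cmin = C₀·(f + f² + … + f^5).
≈ 9.000 × (0.1250 + 0.0156 + 0.0020 + 0.0002 + 0.0000) ≈ 9.000 × 0.1428 ≈ 1.285 mg/L.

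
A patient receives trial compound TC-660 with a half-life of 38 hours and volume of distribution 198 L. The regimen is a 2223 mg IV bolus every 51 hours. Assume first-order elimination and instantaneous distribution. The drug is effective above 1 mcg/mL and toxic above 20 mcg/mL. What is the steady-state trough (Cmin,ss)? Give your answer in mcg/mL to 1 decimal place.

7.3 mcg/mL

τ/t½ = 51/38 ≈ 1.3421, so fraction remaining f = (1/2)^(51/38) ≈ 0.3944.
At steady state, accumulation factor R = 1/(1 − e^(−kτ)) ≈ 1.6513.
Single-dose peak C₀ = D/Vd = 2223/198 ≈ 11.227 mcg/mL.
Cmax,ss = C₀/(1 − f) ≈ 11.227/0.6056 ≈ 18.539 mcg/mL.
Steady-state trough Cmin,ss = Cmax,ss·f ≈ 18.539 × 0.3944 ≈ 7.312 mcg/mL.
Trough 7.3 mcg/mL vs MEC 1 mcg/mL: adequate.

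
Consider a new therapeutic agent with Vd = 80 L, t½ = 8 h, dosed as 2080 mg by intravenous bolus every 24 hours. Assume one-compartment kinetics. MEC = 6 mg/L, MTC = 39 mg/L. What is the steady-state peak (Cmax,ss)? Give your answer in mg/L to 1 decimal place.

τ = 24 h = 3 half-lives, so f = (1/2)^3 = 0.125.
Accumulation ratio R = 1/(1 − f) = 1/0.875 = 8/7.
Single-dose peak C₀ = D/Vd = 2080/80 = 26 mg/L.
Steady-state peak Cmax,ss = C₀·R = 26 × 8/7 ≈ 29.714 mg/L.
Peak 29.7 mg/L vs MTC 39 mg/L: below toxic threshold.

29.7 mg/L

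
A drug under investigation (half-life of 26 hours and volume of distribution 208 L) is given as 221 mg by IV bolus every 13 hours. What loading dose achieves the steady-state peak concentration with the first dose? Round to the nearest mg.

f = (1/2)^(13/26) ≈ 0.707107; accumulation ratio R = 1/(1−f) ≈ 3.41422.
Loading dose to hit Cmax,ss on first dose: D_load = D_maint·R ≈ 221 × 3.41422 ≈ 754.54 mg.

755 mg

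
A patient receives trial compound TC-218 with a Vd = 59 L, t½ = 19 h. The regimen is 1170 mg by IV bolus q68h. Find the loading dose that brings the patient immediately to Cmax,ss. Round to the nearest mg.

f = (1/2)^(68/19) ≈ 0.083682; accumulation ratio R = 1/(1−f) ≈ 1.09132.
Loading dose to hit Cmax,ss on first dose: D_load = D_maint·R ≈ 1170 × 1.09132 ≈ 1276.84 mg.

1277 mg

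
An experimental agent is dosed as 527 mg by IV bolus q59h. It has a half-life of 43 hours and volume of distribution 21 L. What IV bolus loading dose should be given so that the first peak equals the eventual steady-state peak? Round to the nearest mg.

859 mg

f = (1/2)^(59/43) ≈ 0.386330; accumulation ratio R = 1/(1−f) ≈ 1.62954.
Loading dose to hit Cmax,ss on first dose: D_load = D_maint·R ≈ 527 × 1.62954 ≈ 858.77 mg.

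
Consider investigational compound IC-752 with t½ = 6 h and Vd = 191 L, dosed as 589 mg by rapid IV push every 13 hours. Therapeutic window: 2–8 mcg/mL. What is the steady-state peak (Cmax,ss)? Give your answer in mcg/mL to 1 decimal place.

4.0 mcg/mL

τ/t½ = 13/6 ≈ 2.1667, so fraction remaining f = (1/2)^(13/6) ≈ 0.2227.
At steady state, accumulation factor R = 1/(1 − e^(−kτ)) ≈ 1.2865.
Single-dose peak C₀ = D/Vd = 589/191 ≈ 3.084 mcg/mL.
Steady-state peak Cmax,ss = C₀·R ≈ 3.084 × 1.2865 ≈ 3.968 mcg/mL.
Peak 4.0 mcg/mL vs MTC 8 mcg/mL: below toxic threshold.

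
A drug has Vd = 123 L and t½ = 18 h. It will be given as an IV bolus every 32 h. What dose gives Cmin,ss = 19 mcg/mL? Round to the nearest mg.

τ/t½ = 32/18 ≈ 1.7778, so f = (1/2)^(32/18) ≈ 0.291632.
Cmin,ss = (D/Vd)·f/(1−f), so D = Cmin,ss·Vd·(1−f)/f.
D = 19 × 123 × (1−f)/f ≈ 19 × 123 × 2.42898 ≈ 5676.53 mg.

5677 mg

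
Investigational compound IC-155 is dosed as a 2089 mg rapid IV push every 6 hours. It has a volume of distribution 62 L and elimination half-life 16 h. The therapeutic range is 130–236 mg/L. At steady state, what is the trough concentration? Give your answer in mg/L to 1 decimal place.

113.5 mg/L

Over one 6-h interval, 6/16 ≈ 0.375 half-lives elapse, leaving f ≈ 0.7711 of each dose.
At steady state, accumulation factor R = 1/(1 − e^(−kτ)) ≈ 4.3687.
Each bolus raises the concentration by D/Vd = 2089/62 ≈ 33.694 mg/L.
Cmax,ss = C₀/(1 − f) ≈ 33.694/0.2289 ≈ 147.200 mg/L.
One interval later, Cmin,ss = Cmax,ss·e^(−kτ) ≈ 147.200 × 0.7711 ≈ 113.506 mg/L.
Trough 113.5 mg/L vs MEC 130 mg/L: subtherapeutic.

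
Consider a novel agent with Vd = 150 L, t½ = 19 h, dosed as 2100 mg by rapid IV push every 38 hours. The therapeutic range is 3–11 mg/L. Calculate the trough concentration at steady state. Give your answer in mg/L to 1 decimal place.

The dosing interval is 2 half-lives, so f = 2^(−2) = 0.25.
At steady state, R = 1/(1 − 0.25) = 4/3.
Single-dose peak C₀ = D/Vd = 2100/150 = 14 mg/L.
Steady-state peak Cmax,ss = C₀·R = 14 × 4/3 ≈ 18.667 mg/L.
Steady-state trough Cmin,ss = Cmax,ss·f ≈ 18.667 × 0.25 ≈ 4.667 mg/L.
Trough 4.7 mg/L vs MEC 3 mg/L: adequate.

4.7 mg/L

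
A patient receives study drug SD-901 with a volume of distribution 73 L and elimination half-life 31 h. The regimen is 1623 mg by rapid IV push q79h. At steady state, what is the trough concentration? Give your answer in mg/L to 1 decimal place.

4.6 mg/L

k = ln2/t½ = ln2/31 ≈ 0.022360 h⁻¹; fraction remaining f = e^(−kτ) = e^(−0.022360×79) ≈ 0.1709.
Each bolus raises the concentration by D/Vd = 1623/73 ≈ 22.233 mg/L.
Steady-state trough Cmin,ss = C₀·f/(1−f) ≈ 22.233 × 0.1709/0.8291 ≈ 4.583 mg/L.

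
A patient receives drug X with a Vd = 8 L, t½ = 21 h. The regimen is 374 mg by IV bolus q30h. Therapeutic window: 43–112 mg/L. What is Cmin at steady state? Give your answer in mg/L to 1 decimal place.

27.6 mg/L

Over one 30-h interval, 30/21 ≈ 1.4286 half-lives elapse, leaving f ≈ 0.3715 of each dose.
At steady state, accumulation factor R = 1/(1 − e^(−kτ)) ≈ 1.5911.
Single-dose peak C₀ = D/Vd = 374/8 ≈ 46.750 mg/L.
Cmax,ss = C₀/(1 − f) ≈ 46.750/0.6285 ≈ 74.383 mg/L.
Steady-state trough Cmin,ss = Cmax,ss·f ≈ 74.383 × 0.3715 ≈ 27.633 mg/L.
Trough 27.6 mg/L vs MEC 43 mg/L: subtherapeutic.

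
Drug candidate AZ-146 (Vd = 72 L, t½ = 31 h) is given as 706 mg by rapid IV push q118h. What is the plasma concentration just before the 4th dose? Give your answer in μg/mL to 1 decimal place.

f = (1/2)^(τ/t½) = (1/2)^(118/31) ≈ 0.0715.
C₀ = D/Vd = 706/72 ≈ 9.806 μg/mL.
Before the 4th dose, 3 doses have been given. Superposition: Cmin = C₀·(f + f² + … + f^3).
≈ 9.806 × (0.0715 + 0.0051 + 0.0004) ≈ 9.806 × 0.0770 ≈ 0.755 μg/mL.

0.8 μg/mL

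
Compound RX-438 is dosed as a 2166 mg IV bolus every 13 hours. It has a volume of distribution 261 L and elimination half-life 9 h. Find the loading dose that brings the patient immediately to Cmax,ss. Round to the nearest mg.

f = (1/2)^(13/9) ≈ 0.367434; accumulation ratio R = 1/(1−f) ≈ 1.58086.
Loading dose to hit Cmax,ss on first dose: D_load = D_maint·R ≈ 2166 × 1.58086 ≈ 3424.14 mg.

3424 mg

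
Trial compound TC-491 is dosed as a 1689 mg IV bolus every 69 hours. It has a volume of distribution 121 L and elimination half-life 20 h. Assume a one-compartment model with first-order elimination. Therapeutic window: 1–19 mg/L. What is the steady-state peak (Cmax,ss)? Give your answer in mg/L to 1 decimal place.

τ/t½ = 69/20 ≈ 3.45, so fraction remaining f = (1/2)^(69/20) ≈ 0.0915.
At steady state, accumulation factor R = 1/(1 − e^(−kτ)) ≈ 1.1007.
Each bolus raises the concentration by D/Vd = 1689/121 ≈ 13.959 mg/L.
Steady-state peak Cmax,ss = C₀·R ≈ 13.959 × 1.1007 ≈ 15.365 mg/L.
Peak 15.4 mg/L vs MTC 19 mg/L: below toxic threshold.

15.4 mg/L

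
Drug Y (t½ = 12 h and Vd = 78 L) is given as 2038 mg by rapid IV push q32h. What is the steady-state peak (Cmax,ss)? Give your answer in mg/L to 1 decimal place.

Over one 32-h interval, 32/12 ≈ 2.6667 half-lives elapse, leaving f ≈ 0.1575 of each dose.
At steady state, accumulation factor R = 1/(1 − e^(−kτ)) ≈ 1.1869.
Each bolus raises the concentration by D/Vd = 2038/78 ≈ 26.128 mg/L.
Cmax,ss = C₀/(1 − f) ≈ 26.128/0.8425 ≈ 31.012 mg/L.

31.0 mg/L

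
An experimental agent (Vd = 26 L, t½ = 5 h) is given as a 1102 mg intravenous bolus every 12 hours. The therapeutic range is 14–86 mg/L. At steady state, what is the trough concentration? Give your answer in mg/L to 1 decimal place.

9.9 mg/L

Over one 12-h interval, 12/5 ≈ 2.4 half-lives elapse, leaving f ≈ 0.1895 of each dose.
At steady state, accumulation factor R = 1/(1 − e^(−kτ)) ≈ 1.2338.
Each bolus raises the concentration by D/Vd = 1102/26 ≈ 42.385 mg/L.
Cmax,ss = C₀/(1 − f) ≈ 42.385/0.8105 ≈ 52.295 mg/L.
Steady-state trough Cmin,ss = Cmax,ss·f ≈ 52.295 × 0.1895 ≈ 9.910 mg/L.
Trough 9.9 mg/L vs MEC 14 mg/L: subtherapeutic.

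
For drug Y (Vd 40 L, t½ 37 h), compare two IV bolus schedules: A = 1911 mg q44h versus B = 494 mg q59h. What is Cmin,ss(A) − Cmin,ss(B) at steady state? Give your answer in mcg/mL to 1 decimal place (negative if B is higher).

Regimen A: f = (1/2)^(44/37) ≈ 0.4385; Cmin,ss = (1911/40)·f/(1−f) ≈ 37.310 mcg/mL.
Regimen B: f = (1/2)^(59/37) ≈ 0.3311; Cmin,ss = (494/40)·f/(1−f) ≈ 6.113 mcg/mL.
Difference ≈ 37.310 − 6.113 ≈ 31.197 mcg/mL.

31.2 mcg/mL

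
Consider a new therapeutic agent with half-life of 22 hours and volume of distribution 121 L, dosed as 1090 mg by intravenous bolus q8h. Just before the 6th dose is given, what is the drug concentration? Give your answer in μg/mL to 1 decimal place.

f = (1/2)^(τ/t½) = (1/2)^(8/22) ≈ 0.7772.
C₀ = D/Vd = 1090/121 ≈ 9.008 μg/mL.
Before the 6th dose, 5 doses have been given. Superposition: Cmin = C₀·(f + f² + … + f^5).
≈ 9.008 × (0.7772 + 0.6040 + 0.4695 + 0.3649 + 0.2836) ≈ 9.008 × 2.4992 ≈ 22.513 μg/mL.

22.5 μg/mL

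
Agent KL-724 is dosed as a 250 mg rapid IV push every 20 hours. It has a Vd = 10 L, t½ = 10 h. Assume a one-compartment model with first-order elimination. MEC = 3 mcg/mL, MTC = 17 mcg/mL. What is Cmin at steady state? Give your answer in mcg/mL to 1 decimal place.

The dosing interval is 2 half-lives, so f = 2^(−2) = 0.25.
Accumulation ratio R = 1/(1 − f) = 1/0.75 = 4/3.
Single-dose peak C₀ = D/Vd = 250/10 = 25 mcg/mL.
Steady-state peak Cmax,ss = C₀·R = 25 × 4/3 ≈ 33.333 mcg/mL.
Steady-state trough Cmin,ss = Cmax,ss·f ≈ 33.333 × 0.25 ≈ 8.333 mcg/mL.
Trough 8.3 mcg/mL vs MEC 3 mcg/mL: adequate.

8.3 mcg/mL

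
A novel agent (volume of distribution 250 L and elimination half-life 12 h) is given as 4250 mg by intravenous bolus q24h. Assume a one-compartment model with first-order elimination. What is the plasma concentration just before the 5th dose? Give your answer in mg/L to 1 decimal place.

f = (1/2)^(τ/t½) = (1/2)^(24/12) ≈ 0.2500.
C₀ = D/Vd = 4250/250 ≈ 17.000 mg/L.
Before the 5th dose, 4 doses have been given. Superposition: Cmin = C₀·(f + f² + … + f^4).
≈ 17.000 × (0.2500 + 0.0625 + 0.0156 + 0.0039) ≈ 17.000 × 0.3320 ≈ 5.644 mg/L.

5.6 mg/L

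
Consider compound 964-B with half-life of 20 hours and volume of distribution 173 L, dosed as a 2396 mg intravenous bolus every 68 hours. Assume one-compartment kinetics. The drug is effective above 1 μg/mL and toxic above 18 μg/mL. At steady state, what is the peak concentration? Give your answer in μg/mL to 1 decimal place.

τ/t½ = 68/20 ≈ 3.4, so fraction remaining f = (1/2)^(68/20) ≈ 0.0947.
At steady state, accumulation factor R = 1/(1 − e^(−kτ)) ≈ 1.1046.
Each bolus raises the concentration by D/Vd = 2396/173 ≈ 13.850 μg/mL.
Steady-state peak Cmax,ss = C₀·R ≈ 13.850 × 1.1046 ≈ 15.299 μg/mL.
Peak 15.3 μg/mL vs MTC 18 μg/mL: below toxic threshold.

15.3 μg/mL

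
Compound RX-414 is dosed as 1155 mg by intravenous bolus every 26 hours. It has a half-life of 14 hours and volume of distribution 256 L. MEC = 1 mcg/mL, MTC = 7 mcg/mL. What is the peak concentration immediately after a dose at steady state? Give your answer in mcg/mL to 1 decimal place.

6.2 mcg/mL

τ/t½ = 26/14 ≈ 1.8571, so fraction remaining f = (1/2)^(26/14) ≈ 0.2760.
Accumulation ratio R = 1/(1 − f) ≈ 1/0.7240 ≈ 1.3812.
Each bolus raises the concentration by D/Vd = 1155/256 ≈ 4.512 mcg/mL.
Cmax,ss = C₀/(1 − f) ≈ 4.512/0.7240 ≈ 6.232 mcg/mL.
Peak 6.2 mcg/mL vs MTC 7 mcg/mL: below toxic threshold.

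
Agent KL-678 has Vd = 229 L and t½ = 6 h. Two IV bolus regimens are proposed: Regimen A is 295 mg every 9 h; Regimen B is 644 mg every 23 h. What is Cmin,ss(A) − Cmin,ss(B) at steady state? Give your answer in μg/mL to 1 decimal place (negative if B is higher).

Regimen A: f = (1/2)^(9/6) ≈ 0.3536; Cmin,ss = (295/229)·f/(1−f) ≈ 0.705 μg/mL.
Regimen B: f = (1/2)^(23/6) ≈ 0.0702; Cmin,ss = (644/229)·f/(1−f) ≈ 0.212 μg/mL.
Difference ≈ 0.705 − 0.212 ≈ 0.493 μg/mL.

0.5 μg/mL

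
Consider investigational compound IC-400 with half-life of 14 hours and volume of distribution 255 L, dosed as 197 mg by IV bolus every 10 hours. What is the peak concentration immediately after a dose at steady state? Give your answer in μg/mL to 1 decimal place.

k = ln2/t½ = ln2/14 ≈ 0.049511 h⁻¹; fraction remaining f = e^(−kτ) = e^(−0.049511×10) ≈ 0.6095.
Accumulation ratio R = 1/(1 − f) ≈ 1/0.3905 ≈ 2.5608.
Single-dose peak C₀ = D/Vd = 197/255 ≈ 0.773 μg/mL.
Steady-state peak Cmax,ss = C₀·R ≈ 0.773 × 2.5608 ≈ 1.979 μg/mL.

2.0 μg/mL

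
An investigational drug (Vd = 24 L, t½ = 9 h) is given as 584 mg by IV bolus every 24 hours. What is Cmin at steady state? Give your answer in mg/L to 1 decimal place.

4.5 mg/L

k = ln2/t½ = ln2/9 ≈ 0.077016 h⁻¹; fraction remaining f = e^(−kτ) = e^(−0.077016×24) ≈ 0.1575.
Each bolus raises the concentration by D/Vd = 584/24 ≈ 24.333 mg/L.
Steady-state trough Cmin,ss = C₀·f/(1−f) ≈ 24.333 × 0.1575/0.8425 ≈ 4.549 mg/L.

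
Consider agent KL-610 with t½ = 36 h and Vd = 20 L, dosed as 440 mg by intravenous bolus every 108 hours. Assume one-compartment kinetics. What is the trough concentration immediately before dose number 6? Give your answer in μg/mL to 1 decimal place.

3.1 μg/mL

f = (1/2)^(τ/t½) = (1/2)^(108/36) ≈ 0.1250.
C₀ = D/Vd = 440/20 ≈ 22.000 μg/mL.
Before the 6th dose, 5 doses have been given. Superposition: Cmin = C₀·(f + f² + … + f^5).
≈ 22.000 × (0.1250 + 0.0156 + 0.0020 + 0.0002 + 0.0000) ≈ 22.000 × 0.1428 ≈ 3.142 μg/mL.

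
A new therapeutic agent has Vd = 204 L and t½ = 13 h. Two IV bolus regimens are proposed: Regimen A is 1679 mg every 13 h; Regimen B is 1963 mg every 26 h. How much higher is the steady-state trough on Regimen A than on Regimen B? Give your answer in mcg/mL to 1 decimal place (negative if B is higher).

5.0 mcg/mL

Regimen A: f = (1/2)^(13/13) ≈ 0.5000; Cmin,ss = (1679/204)·f/(1−f) ≈ 8.230 mcg/mL.
Regimen B: f = (1/2)^(26/13) ≈ 0.2500; Cmin,ss = (1963/204)·f/(1−f) ≈ 3.208 mcg/mL.
Difference ≈ 8.230 − 3.208 ≈ 5.022 mcg/mL.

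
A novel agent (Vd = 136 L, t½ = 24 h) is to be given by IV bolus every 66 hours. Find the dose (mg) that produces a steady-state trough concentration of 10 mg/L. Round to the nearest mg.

7789 mg

τ/t½ = 66/24 ≈ 2.75, so f = (1/2)^(66/24) ≈ 0.148651.
Cmin,ss = (D/Vd)·f/(1−f), so D = Cmin,ss·Vd·(1−f)/f.
D = 10 × 136 × (1−f)/f ≈ 10 × 136 × 5.72717 ≈ 7788.95 mg.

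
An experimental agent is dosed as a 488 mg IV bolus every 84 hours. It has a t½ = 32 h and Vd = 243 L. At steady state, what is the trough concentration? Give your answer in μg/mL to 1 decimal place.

k = ln2/t½ = ln2/32 ≈ 0.021661 h⁻¹; fraction remaining f = e^(−kτ) = e^(−0.021661×84) ≈ 0.1621.
Single-dose peak C₀ = D/Vd = 488/243 ≈ 2.008 μg/mL.
Steady-state trough Cmin,ss = C₀·f/(1−f) ≈ 2.008 × 0.1621/0.8379 ≈ 0.388 μg/mL.

0.4 μg/mL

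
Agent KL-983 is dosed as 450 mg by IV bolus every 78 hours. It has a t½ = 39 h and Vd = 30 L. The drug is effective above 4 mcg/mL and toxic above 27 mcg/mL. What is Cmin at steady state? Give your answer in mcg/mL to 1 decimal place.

The dosing interval is 2 half-lives, so f = 2^(−2) = 0.25.
At steady state, R = 1/(1 − 0.25) = 4/3.
Single-dose peak C₀ = D/Vd = 450/30 = 15 mcg/mL.
Steady-state peak Cmax,ss = C₀·R = 15 × 4/3 ≈ 20.000 mcg/mL.
Steady-state trough Cmin,ss = Cmax,ss·f ≈ 20.000 × 0.25 ≈ 5.000 mcg/mL.
Trough 5.0 mcg/mL vs MEC 4 mcg/mL: adequate.

5.0 mcg/mL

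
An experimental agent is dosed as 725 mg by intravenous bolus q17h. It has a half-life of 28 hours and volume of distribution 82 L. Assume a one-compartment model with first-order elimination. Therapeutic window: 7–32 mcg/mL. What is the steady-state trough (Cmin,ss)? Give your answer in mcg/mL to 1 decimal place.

16.9 mcg/mL

Over one 17-h interval, 17/28 ≈ 0.60714 half-lives elapse, leaving f ≈ 0.6565 of each dose.
At steady state, accumulation factor R = 1/(1 − e^(−kτ)) ≈ 2.9112.
Each bolus raises the concentration by D/Vd = 725/82 ≈ 8.841 mcg/mL.
Steady-state peak Cmax,ss = C₀·R ≈ 8.841 × 2.9112 ≈ 25.738 mcg/mL.
One interval later, Cmin,ss = Cmax,ss·e^(−kτ) ≈ 25.738 × 0.6565 ≈ 16.897 mcg/mL.
Trough 16.9 mcg/mL vs MEC 7 mcg/mL: adequate.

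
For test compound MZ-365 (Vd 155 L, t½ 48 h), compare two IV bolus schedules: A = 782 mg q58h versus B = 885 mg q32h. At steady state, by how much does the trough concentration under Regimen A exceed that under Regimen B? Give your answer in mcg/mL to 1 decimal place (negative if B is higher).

-5.9 mcg/mL

Regimen A: f = (1/2)^(58/48) ≈ 0.4328; Cmin,ss = (782/155)·f/(1−f) ≈ 3.850 mcg/mL.
Regimen B: f = (1/2)^(32/48) ≈ 0.6300; Cmin,ss = (885/155)·f/(1−f) ≈ 9.722 mcg/mL.
Difference ≈ 3.850 − 9.722 ≈ -5.872 mcg/mL.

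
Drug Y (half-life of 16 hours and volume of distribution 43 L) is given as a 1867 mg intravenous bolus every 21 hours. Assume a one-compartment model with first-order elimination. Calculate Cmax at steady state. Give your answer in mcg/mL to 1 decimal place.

Over one 21-h interval, 21/16 ≈ 1.3125 half-lives elapse, leaving f ≈ 0.4026 of each dose.
Accumulation ratio R = 1/(1 − f) ≈ 1/0.5974 ≈ 1.6739.
Single-dose peak C₀ = D/Vd = 1867/43 ≈ 43.419 mcg/mL.
Steady-state peak Cmax,ss = C₀·R ≈ 43.419 × 1.6739 ≈ 72.679 mcg/mL.

72.7 mcg/mL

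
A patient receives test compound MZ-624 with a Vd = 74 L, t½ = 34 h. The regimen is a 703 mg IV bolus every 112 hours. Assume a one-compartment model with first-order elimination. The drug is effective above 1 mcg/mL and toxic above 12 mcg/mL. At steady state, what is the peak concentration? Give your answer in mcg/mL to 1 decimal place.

10.6 mcg/mL

k = ln2/t½ = ln2/34 ≈ 0.020387 h⁻¹; fraction remaining f = e^(−kτ) = e^(−0.020387×112) ≈ 0.1019.
At steady state, accumulation factor R = 1/(1 − e^(−kτ)) ≈ 1.1135.
Single-dose peak C₀ = D/Vd = 703/74 ≈ 9.500 mcg/mL.
Steady-state peak Cmax,ss = C₀·R ≈ 9.500 × 1.1135 ≈ 10.578 mcg/mL.
Peak 10.6 mcg/mL vs MTC 12 mcg/mL: below toxic threshold.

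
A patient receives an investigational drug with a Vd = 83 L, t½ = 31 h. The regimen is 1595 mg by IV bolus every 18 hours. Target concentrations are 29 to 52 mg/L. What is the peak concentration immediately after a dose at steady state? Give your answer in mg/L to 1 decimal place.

τ/t½ = 18/31 ≈ 0.58065, so fraction remaining f = (1/2)^(18/31) ≈ 0.6687.
At steady state, accumulation factor R = 1/(1 − e^(−kτ)) ≈ 3.0184.
Each bolus raises the concentration by D/Vd = 1595/83 ≈ 19.217 mg/L.
Cmax,ss = C₀/(1 − f) ≈ 19.217/0.3313 ≈ 58.005 mg/L.
Peak 58.0 mg/L vs MTC 52 mg/L: exceeds toxic threshold.

58.0 mg/L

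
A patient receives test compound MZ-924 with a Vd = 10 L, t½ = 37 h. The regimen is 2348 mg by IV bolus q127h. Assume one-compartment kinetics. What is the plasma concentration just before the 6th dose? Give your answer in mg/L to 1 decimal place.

f = (1/2)^(τ/t½) = (1/2)^(127/37) ≈ 0.0926.
C₀ = D/Vd = 2348/10 ≈ 234.800 mg/L.
Before the 6th dose, 5 doses have been given. Superposition: Cmin = C₀·(f + f² + … + f^5).
≈ 234.800 × (0.0926 + 0.0086 + 0.0008 + 0.0001 + 0.0000) ≈ 234.800 × 0.1021 ≈ 23.973 mg/L.

24.0 mg/L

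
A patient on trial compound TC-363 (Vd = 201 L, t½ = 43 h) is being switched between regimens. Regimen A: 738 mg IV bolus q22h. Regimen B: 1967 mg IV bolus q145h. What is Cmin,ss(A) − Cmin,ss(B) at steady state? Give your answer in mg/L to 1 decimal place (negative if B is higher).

Regimen A: f = (1/2)^(22/43) ≈ 0.7014; Cmin,ss = (738/201)·f/(1−f) ≈ 8.625 mg/L.
Regimen B: f = (1/2)^(145/43) ≈ 0.0966; Cmin,ss = (1967/201)·f/(1−f) ≈ 1.046 mg/L.
Difference ≈ 8.625 − 1.046 ≈ 7.579 mg/L.

7.6 mg/L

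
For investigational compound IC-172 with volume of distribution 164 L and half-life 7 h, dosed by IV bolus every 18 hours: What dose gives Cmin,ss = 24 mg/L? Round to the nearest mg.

τ/t½ = 18/7 ≈ 2.5714, so f = (1/2)^(18/7) ≈ 0.168238.
Cmin,ss = (D/Vd)·f/(1−f), so D = Cmin,ss·Vd·(1−f)/f.
D = 24 × 164 × (1−f)/f ≈ 24 × 164 × 4.94396 ≈ 19459.43 mg.

19459 mg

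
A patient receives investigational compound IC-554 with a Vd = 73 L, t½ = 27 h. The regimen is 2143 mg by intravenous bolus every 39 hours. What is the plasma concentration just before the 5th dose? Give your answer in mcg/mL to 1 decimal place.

f = (1/2)^(τ/t½) = (1/2)^(39/27) ≈ 0.3674.
C₀ = D/Vd = 2143/73 ≈ 29.356 mcg/mL.
Before the 5th dose, 4 doses have been given. Superposition: Cmin = C₀·(f + f² + … + f^4).
≈ 29.356 × (0.3674 + 0.1350 + 0.0496 + 0.0182) ≈ 29.356 × 0.5702 ≈ 16.739 mcg/mL.

16.7 mcg/mL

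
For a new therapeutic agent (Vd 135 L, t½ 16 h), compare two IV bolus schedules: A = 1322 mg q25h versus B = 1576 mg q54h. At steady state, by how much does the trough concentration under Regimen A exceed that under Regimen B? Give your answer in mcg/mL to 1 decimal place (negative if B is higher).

3.8 mcg/mL

Regimen A: f = (1/2)^(25/16) ≈ 0.3386; Cmin,ss = (1322/135)·f/(1−f) ≈ 5.013 mcg/mL.
Regimen B: f = (1/2)^(54/16) ≈ 0.0964; Cmin,ss = (1576/135)·f/(1−f) ≈ 1.245 mcg/mL.
Difference ≈ 5.013 − 1.245 ≈ 3.768 mcg/mL.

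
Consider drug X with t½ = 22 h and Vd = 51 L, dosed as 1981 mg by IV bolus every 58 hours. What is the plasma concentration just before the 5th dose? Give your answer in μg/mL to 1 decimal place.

7.4 μg/mL

f = (1/2)^(τ/t½) = (1/2)^(58/22) ≈ 0.1608.
C₀ = D/Vd = 1981/51 ≈ 38.843 μg/mL.
Before the 5th dose, 4 doses have been given. Superposition: Cmin = C₀·(f + f² + … + f^4).
≈ 38.843 × (0.1608 + 0.0259 + 0.0042 + 0.0007) ≈ 38.843 × 0.1916 ≈ 7.442 μg/mL.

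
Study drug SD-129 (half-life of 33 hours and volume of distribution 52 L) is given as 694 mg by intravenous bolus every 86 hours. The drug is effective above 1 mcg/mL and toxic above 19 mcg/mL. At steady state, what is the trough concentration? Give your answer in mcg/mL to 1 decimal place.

τ/t½ = 86/33 ≈ 2.6061, so fraction remaining f = (1/2)^(86/33) ≈ 0.1642.
Accumulation ratio R = 1/(1 − f) ≈ 1/0.8358 ≈ 1.1965.
Each bolus raises the concentration by D/Vd = 694/52 ≈ 13.346 mcg/mL.
Steady-state peak Cmax,ss = C₀·R ≈ 13.346 × 1.1965 ≈ 15.968 mcg/mL.
Steady-state trough Cmin,ss = Cmax,ss·f ≈ 15.968 × 0.1642 ≈ 2.622 mcg/mL.
Trough 2.6 mcg/mL vs MEC 1 mcg/mL: adequate.

2.6 mcg/mL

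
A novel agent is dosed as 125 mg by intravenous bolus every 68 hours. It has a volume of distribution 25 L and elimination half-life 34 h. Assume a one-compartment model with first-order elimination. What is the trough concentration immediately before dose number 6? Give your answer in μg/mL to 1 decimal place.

1.7 μg/mL

f = (1/2)^(τ/t½) = (1/2)^(68/34) ≈ 0.2500.
C₀ = D/Vd = 125/25 ≈ 5.000 μg/mL.
Before the 6th dose, 5 doses have been given. Superposition: Cmin = C₀·(f + f² + … + f^5).
≈ 5.000 × (0.2500 + 0.0625 + 0.0156 + 0.0039 + 0.0010) ≈ 5.000 × 0.3330 ≈ 1.665 μg/mL.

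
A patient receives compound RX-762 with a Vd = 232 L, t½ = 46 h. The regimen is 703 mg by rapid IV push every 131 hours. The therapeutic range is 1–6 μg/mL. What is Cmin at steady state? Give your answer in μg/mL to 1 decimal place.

0.5 μg/mL

k = ln2/t½ = ln2/46 ≈ 0.015068 h⁻¹; fraction remaining f = e^(−kτ) = e^(−0.015068×131) ≈ 0.1389.
Each bolus raises the concentration by D/Vd = 703/232 ≈ 3.030 μg/mL.
Steady-state trough Cmin,ss = C₀·f/(1−f) ≈ 3.030 × 0.1389/0.8611 ≈ 0.489 μg/mL.
Trough 0.5 μg/mL vs MEC 1 μg/mL: subtherapeutic.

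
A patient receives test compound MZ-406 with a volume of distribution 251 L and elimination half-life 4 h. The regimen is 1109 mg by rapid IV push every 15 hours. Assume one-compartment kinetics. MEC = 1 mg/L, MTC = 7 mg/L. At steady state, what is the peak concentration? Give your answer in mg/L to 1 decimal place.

4.8 mg/L

τ/t½ = 15/4 ≈ 3.75, so fraction remaining f = (1/2)^(15/4) ≈ 0.0743.
Accumulation ratio R = 1/(1 − f) ≈ 1/0.9257 ≈ 1.0803.
Single-dose peak C₀ = D/Vd = 1109/251 ≈ 4.418 mg/L.
Steady-state peak Cmax,ss = C₀·R ≈ 4.418 × 1.0803 ≈ 4.773 mg/L.
Peak 4.8 mg/L vs MTC 7 mg/L: below toxic threshold.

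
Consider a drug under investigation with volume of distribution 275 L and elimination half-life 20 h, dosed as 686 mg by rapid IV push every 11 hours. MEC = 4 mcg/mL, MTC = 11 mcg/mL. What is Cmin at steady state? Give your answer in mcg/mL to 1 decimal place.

τ/t½ = 11/20 ≈ 0.55, so fraction remaining f = (1/2)^(11/20) ≈ 0.6830.
Each bolus raises the concentration by D/Vd = 686/275 ≈ 2.495 mcg/mL.
Steady-state trough Cmin,ss = C₀·f/(1−f) ≈ 2.495 × 0.6830/0.3170 ≈ 5.376 mcg/mL.
Trough 5.4 mcg/mL vs MEC 4 mcg/mL: adequate.

5.4 mcg/mL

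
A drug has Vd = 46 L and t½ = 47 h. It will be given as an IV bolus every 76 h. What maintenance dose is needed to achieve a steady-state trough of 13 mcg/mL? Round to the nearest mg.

τ/t½ = 76/47 ≈ 1.617, so f = (1/2)^(76/47) ≈ 0.326008.
Cmin,ss = (D/Vd)·f/(1−f), so D = Cmin,ss·Vd·(1−f)/f.
D = 13 × 46 × (1−f)/f ≈ 13 × 46 × 2.06741 ≈ 1236.31 mg.

1236 mg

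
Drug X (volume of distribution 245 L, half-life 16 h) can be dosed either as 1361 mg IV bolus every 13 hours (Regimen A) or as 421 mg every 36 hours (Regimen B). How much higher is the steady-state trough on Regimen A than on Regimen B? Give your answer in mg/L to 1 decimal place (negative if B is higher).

Regimen A: f = (1/2)^(13/16) ≈ 0.5694; Cmin,ss = (1361/245)·f/(1−f) ≈ 7.346 mg/L.
Regimen B: f = (1/2)^(36/16) ≈ 0.2102; Cmin,ss = (421/245)·f/(1−f) ≈ 0.457 mg/L.
Difference ≈ 7.346 − 0.457 ≈ 6.889 mg/L.

6.9 mg/L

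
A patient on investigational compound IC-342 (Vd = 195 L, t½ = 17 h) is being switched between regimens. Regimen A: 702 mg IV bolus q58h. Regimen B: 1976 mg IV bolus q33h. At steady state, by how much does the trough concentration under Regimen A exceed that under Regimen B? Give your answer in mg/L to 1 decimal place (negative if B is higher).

-3.2 mg/L

Regimen A: f = (1/2)^(58/17) ≈ 0.0940; Cmin,ss = (702/195)·f/(1−f) ≈ 0.374 mg/L.
Regimen B: f = (1/2)^(33/17) ≈ 0.2604; Cmin,ss = (1976/195)·f/(1−f) ≈ 3.568 mg/L.
Difference ≈ 0.374 − 3.568 ≈ -3.194 mg/L.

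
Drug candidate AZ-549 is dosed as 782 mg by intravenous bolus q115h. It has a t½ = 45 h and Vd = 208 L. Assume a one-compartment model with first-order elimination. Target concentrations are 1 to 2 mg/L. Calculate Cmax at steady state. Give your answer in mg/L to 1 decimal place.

Over one 115-h interval, 115/45 ≈ 2.5556 half-lives elapse, leaving f ≈ 0.1701 of each dose.
Accumulation ratio R = 1/(1 − f) ≈ 1/0.8299 ≈ 1.2050.
Each bolus raises the concentration by D/Vd = 782/208 ≈ 3.760 mg/L.
Cmax,ss = C₀/(1 − f) ≈ 3.760/0.8299 ≈ 4.531 mg/L.
Peak 4.5 mg/L vs MTC 2 mg/L: exceeds toxic threshold.

4.5 mg/L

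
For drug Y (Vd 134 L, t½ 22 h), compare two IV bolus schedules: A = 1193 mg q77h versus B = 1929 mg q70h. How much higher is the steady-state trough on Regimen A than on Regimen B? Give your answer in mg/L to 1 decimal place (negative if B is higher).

-0.9 mg/L

Regimen A: f = (1/2)^(77/22) ≈ 0.0884; Cmin,ss = (1193/134)·f/(1−f) ≈ 0.863 mg/L.
Regimen B: f = (1/2)^(70/22) ≈ 0.1102; Cmin,ss = (1929/134)·f/(1−f) ≈ 1.783 mg/L.
Difference ≈ 0.863 − 1.783 ≈ -0.920 mg/L.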